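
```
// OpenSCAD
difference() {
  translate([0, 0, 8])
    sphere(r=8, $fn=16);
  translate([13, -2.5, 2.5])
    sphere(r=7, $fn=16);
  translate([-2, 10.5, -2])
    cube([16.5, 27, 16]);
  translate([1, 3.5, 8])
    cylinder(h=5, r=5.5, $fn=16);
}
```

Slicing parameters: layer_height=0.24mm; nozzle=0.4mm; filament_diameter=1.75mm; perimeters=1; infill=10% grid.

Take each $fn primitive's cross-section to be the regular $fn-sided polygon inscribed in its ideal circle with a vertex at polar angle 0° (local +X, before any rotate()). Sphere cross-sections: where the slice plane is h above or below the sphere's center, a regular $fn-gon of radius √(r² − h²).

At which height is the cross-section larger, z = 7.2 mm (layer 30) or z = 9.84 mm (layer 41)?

Layer 30 (z = 7.2): the r=8 sphere slices to a regular 16-gon of circumradius 7.960 (√(r²−h²) with h=0.8 from center) (area = (16/2)·7.960²·sin(360°/16) = 193.97 mm²); the r=7 sphere at (13, -2.5) slices to a regular 16-gon of circumradius 5.187 (√(r²−h²) with h=4.7 from center) (area = (16/2)·5.187²·sin(360°/16) = 82.38 mm²); the 16.5×27 cube at (-2, 10.5) contributes its full rectangle (area 445.50 mm²); the cylinder at (1, 3.5) does not reach this height (z outside [8, 13]); Taking the first minus the rest: starting from the r=8 sphere (193.97 mm²), the r=7 sphere at (13, -2.5) misses the remaining region (no effect); the 16.5×27 cube at (-2, 10.5) misses the remaining region (no effect) — area = 193.97 mm². So its area = 193.97 mm². Layer 41 (z = 9.84): the r=8 sphere slices to a regular 16-gon of circumradius 7.786 (√(r²−h²) with h=1.84 from center) (area = (16/2)·7.786²·sin(360°/16) = 185.57 mm²); the sphere at (13, -2.5) is absent (|z−center|=7.340 > r=7); the cube at (-2, 10.5) (footprint 16.5×27) is included at this height (area 445.50 mm²); the r=5.5 cylinder at (1, 3.5) contributes a regular 16-gon of circumradius 5.5 (area = (16/2)·5.500²·sin(360°/16) = 92.61 mm²); Taking the first minus the rest: starting from the r=8 sphere (185.57 mm²), the 16.5×27 cube at (-2, 10.5) misses the remaining region (no effect); the r=5.5 cylinder at (1, 3.5) partially overlaps it — only the 82.15 mm² overlap (of its 92.61 mm²) is removed, clipping the outline — area = 103.41 mm². So its area = 103.41 mm². Layer 30 is larger (193.97 vs 103.41 mm²).

layer 30 (z = 7.2 mm)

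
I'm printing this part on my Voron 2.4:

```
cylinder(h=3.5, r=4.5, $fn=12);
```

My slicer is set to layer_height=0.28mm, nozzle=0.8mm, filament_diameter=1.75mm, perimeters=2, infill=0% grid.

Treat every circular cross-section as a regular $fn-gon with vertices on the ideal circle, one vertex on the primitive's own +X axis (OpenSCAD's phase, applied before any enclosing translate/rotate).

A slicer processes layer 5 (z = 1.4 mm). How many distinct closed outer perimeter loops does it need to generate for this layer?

At z = 1.4 mm: the cylinder: section is a regular 12-gon, circumradius r=4.5. The result has 1 disconnected region.

1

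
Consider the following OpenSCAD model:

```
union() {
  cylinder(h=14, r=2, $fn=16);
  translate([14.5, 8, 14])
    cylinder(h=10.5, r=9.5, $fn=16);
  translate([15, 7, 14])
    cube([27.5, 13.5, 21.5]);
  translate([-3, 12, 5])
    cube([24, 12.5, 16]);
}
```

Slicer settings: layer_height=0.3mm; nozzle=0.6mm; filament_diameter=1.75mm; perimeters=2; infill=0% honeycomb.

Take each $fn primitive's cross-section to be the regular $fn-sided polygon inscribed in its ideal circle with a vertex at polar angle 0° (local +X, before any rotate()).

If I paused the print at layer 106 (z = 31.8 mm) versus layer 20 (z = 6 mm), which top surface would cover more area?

layer 106 (z = 31.8 mm)

Layer 106 (z = 31.8): the cylinder is not intersected at this z (z outside [0, 14]); the cylinder at (14.5, 8) does not reach this height (z outside [14, 24.5]); the cube at (15, 7) (footprint 27.5×13.5) is included at this height (area 371.25 mm²); the cube at (-3, 12) is not intersected at this z (z outside [5, 21]); Combining (union): only the 27.5×13.5 cube at (15, 7) is present, so the union is just that shape — area = 371.25 mm². So its area = 371.25 mm². Layer 20 (z = 6): the r=2 cylinder contributes a regular 16-gon of circumradius 2 (area = (16/2)·2.000²·sin(360°/16) = 12.25 mm²); the cylinder at (14.5, 8) is not intersected at this z (z outside [14, 24.5]); the cube at (15, 7) is not intersected at this z (z outside [14, 35.5]); the cube at (-3, 12) is present — its section is the full 24×12.5 rectangle (area 300.00 mm²); Merging all regions: the 2 present regions are separate (no shared area or edge), so areas and boundary lengths simply add and each stays a separate island — area = 312.25 mm². So its area = 312.25 mm². Layer 106 is larger (371.25 vs 312.25 mm²).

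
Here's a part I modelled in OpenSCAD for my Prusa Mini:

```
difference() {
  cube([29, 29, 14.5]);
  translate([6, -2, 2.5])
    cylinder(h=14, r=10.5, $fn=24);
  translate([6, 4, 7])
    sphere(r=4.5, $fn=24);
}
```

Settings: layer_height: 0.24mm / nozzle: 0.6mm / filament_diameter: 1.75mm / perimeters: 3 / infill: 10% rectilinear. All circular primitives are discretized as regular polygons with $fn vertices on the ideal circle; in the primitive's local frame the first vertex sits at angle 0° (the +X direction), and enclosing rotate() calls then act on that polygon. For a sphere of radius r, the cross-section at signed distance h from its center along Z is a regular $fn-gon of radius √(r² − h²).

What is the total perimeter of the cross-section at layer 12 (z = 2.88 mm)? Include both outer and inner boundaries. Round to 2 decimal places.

At z = 2.88 mm: the cube (footprint 29×29) is included at this height (perimeter 116.00 mm); the r=10.5 cylinder at (6, -2) gives a regular 24-gon of circumradius 10.5 (constant along its height) (perimeter = 2·24·10.500·sin(180°/24) = 65.79 mm); the r=4.5 sphere at (6, 4) contributes a regular 24-gon of circumradius √(4.5²−4.12²) = 1.810 (perimeter = 2·24·1.810·sin(180°/24) = 11.34 mm); After the difference (first − rest): starting from the 29×29 cube, the r=10.5 cylinder at (6, -2) partially overlaps it — only the 111.88 mm² overlap (of its 342.42 mm²) is removed, clipping the outline; the r=4.5 sphere at (6, 4) misses the remaining region (no effect) — boundary = 114.10 mm. Overall, the cross-section is a single solid region. Total boundary length (outer) = 114.10 mm.

114.10 mm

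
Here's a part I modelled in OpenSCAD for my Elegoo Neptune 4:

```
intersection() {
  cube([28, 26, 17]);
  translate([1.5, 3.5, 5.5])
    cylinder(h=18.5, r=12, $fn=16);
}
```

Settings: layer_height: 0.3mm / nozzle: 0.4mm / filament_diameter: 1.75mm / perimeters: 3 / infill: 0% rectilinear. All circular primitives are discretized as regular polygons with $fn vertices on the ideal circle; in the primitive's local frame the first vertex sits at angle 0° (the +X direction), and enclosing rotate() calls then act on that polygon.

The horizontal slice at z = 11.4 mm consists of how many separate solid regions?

1

At z = 11.4 mm: the 28×26 cube contributes its full rectangle; the r=12 cylinder at (1.5, 3.5) contributes a regular 16-gon of circumradius 12; After intersecting: the r=12 cylinder at (1.5, 3.5) partially overlaps the 28×26 cube; clipping to the common part keeps 174.02 mm² — 1 connected region. The result has 1 disconnected region.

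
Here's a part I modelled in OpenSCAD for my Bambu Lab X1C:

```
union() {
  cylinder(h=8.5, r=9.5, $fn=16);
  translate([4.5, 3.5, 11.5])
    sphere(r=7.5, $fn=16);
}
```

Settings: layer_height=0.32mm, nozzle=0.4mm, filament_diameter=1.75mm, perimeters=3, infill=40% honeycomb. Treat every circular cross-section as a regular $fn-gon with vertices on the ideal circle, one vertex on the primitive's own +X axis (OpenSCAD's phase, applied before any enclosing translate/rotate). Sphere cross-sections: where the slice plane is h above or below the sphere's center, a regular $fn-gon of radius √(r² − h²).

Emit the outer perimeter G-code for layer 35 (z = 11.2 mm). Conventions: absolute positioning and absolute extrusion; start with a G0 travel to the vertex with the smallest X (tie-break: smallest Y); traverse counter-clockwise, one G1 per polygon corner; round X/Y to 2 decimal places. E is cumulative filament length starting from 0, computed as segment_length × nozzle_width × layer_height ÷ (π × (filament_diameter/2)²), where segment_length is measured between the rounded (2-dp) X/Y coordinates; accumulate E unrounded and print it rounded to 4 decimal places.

At z = 11.2 mm: the cylinder does not reach this height (z outside [0, 8.5]); the r=7.5 sphere at (4.5, 3.5) contributes a regular 16-gon of circumradius √(7.5²−0.3²) = 7.494; Merging all regions: only the r=7.5 sphere at (4.5, 3.5) is present, so the union is just that shape — 1 connected region. The outline is a single polygon with 16 vertices. Extrusion per mm of travel: 0.4 × 0.32 / (π × 0.875²) = 0.053216. Accumulating E over each segment gives final E = 2.4891.

G0 X-2.99 Y3.50 Z11.20
G1 X-2.42 Y0.63 E0.1557
G1 X-0.80 Y-1.80 E0.3111
G1 X1.63 Y-3.42 E0.4665
G1 X4.50 Y-3.99 E0.6223
G1 X7.37 Y-3.42 E0.7780
G1 X9.80 Y-1.80 E0.9334
G1 X11.42 Y0.63 E1.0888
G1 X11.99 Y3.50 E1.2445
G1 X11.42 Y6.37 E1.4002
G1 X9.80 Y8.80 E1.5557
G1 X7.37 Y10.42 E1.7111
G1 X4.50 Y10.99 E1.8668
G1 X1.63 Y10.42 E2.0225
G1 X-0.80 Y8.80 E2.1779
G1 X-2.42 Y6.37 E2.3333
G1 X-2.99 Y3.50 E2.4891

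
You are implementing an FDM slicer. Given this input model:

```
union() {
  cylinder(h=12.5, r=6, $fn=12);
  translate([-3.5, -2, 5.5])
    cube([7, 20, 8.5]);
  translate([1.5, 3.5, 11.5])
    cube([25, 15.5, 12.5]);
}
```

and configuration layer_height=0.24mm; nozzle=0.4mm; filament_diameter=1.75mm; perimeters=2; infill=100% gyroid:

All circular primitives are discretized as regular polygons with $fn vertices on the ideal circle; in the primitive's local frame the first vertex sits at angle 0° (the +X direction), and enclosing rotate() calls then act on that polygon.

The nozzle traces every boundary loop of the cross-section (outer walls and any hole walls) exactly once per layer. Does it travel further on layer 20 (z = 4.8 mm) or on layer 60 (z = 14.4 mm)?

Layer 20 (z = 4.8): the r=6 cylinder contributes a regular 12-gon of circumradius 6 (perimeter = 2·12·6.000·sin(180°/12) = 37.27 mm); the cube at (-3.5, -2) is absent (z outside [5.5, 14]); the cube at (1.5, 3.5) is absent (z outside [11.5, 24]); Combining (union): only the r=6 cylinder is present, so the union is just that shape — boundary = 37.27 mm. So its perimeter = 37.27 mm. Layer 60 (z = 14.4): the cylinder is absent (z outside [0, 12.5]); the cube at (-3.5, -2) is not intersected at this z (z outside [5.5, 14]); the 25×15.5 cube at (1.5, 3.5) contributes its full rectangle (perimeter 81.00 mm); Taking the union: only the 25×15.5 cube at (1.5, 3.5) is present, so the union is just that shape — boundary = 81.00 mm. So its perimeter = 81.00 mm. Layer 60 is larger (81.00 vs 37.27 mm).

layer 60 (z = 14.4 mm)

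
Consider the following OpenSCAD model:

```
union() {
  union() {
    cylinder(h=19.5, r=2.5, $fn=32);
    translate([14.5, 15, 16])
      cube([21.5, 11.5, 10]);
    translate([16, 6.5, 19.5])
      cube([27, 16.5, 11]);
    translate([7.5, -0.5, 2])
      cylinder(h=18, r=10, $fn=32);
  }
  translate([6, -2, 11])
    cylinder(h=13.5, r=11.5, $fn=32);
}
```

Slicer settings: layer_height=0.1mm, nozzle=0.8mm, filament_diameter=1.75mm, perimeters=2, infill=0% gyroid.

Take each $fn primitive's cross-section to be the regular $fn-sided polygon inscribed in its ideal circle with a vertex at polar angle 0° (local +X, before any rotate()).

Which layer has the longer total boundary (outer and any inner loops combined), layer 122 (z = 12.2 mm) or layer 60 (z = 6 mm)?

Layer 122 (z = 12.2): the r=2.5 cylinder gives a regular 32-gon of circumradius 2.5 (constant along its height) (perimeter = 2·32·2.500·sin(180°/32) = 15.68 mm); the cube at (14.5, 15) is not intersected at this z (z outside [16, 26]); the cube at (16, 6.5) does not reach this height (z outside [19.5, 30.5]); the cylinder at (7.5, -0.5): section is a regular 32-gon, circumradius r=10 (perimeter = 2·32·10.000·sin(180°/32) = 62.73 mm); Merging all regions: the regions partially overlap (shared area 19.47 mm²), so the edge portions inside another operand are dropped and the merged outline is re-measured after clipping — boundary = 62.74 mm; the cylinder at (6, -2): section is a regular 32-gon, circumradius r=11.5 (perimeter = 2·32·11.500·sin(180°/32) = 72.14 mm); Combining (union): the regions partially overlap (shared area 305.21 mm²), so the edge portions inside another operand are dropped and the merged outline is re-measured after clipping — boundary = 72.80 mm. So its perimeter = 72.80 mm. Layer 60 (z = 6): the r=2.5 cylinder gives a regular 32-gon of circumradius 2.5 (constant along its height) (perimeter = 2·32·2.500·sin(180°/32) = 15.68 mm); the cube at (14.5, 15) is not intersected at this z (z outside [16, 26]); the cube at (16, 6.5) does not reach this height (z outside [19.5, 30.5]); the r=10 cylinder at (7.5, -0.5) contributes a regular 32-gon of circumradius 10 (perimeter = 2·32·10.000·sin(180°/32) = 62.73 mm); Combining (union): the regions partially overlap (shared area 19.47 mm²), so the edge portions inside another operand are dropped and the merged outline is re-measured after clipping — boundary = 62.74 mm; the cylinder at (6, -2) is not intersected at this z (z outside [11, 24.5]); Merging all regions: only that combined region is present, so the union is just that shape — boundary = 62.74 mm. So its perimeter = 62.74 mm. Layer 122 is larger (72.80 vs 62.74 mm).

layer 122 (z = 12.2 mm)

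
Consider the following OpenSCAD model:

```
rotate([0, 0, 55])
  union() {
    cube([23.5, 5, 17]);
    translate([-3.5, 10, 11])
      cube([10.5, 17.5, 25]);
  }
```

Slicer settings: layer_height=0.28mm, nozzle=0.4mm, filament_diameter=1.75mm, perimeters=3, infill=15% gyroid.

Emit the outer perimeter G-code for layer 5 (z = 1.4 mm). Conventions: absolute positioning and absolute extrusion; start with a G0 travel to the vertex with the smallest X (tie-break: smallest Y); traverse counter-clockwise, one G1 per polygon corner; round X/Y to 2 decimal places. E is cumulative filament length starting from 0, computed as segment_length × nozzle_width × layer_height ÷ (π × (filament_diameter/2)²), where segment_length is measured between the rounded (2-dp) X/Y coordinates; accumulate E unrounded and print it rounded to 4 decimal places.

G0 X-4.10 Y2.87 Z1.40
G1 X0.00 Y0.00 E0.2330
G1 X13.48 Y19.25 E1.3273
G1 X9.38 Y22.12 E1.5604
G1 X-4.10 Y2.87 E2.6546

At z = 1.4 mm: the cube is present — its section is the full 23.5×5 rectangle; the cube at (-3.5, 10) is absent (z outside [11, 36]); Combining (union): only the 23.5×5 cube is present, so the union is just that shape — 1 connected region; (whole slice rotated 55° about Z — lengths, areas and connectivity unchanged). The outline is a single polygon with 4 vertices. Extrusion per mm of travel: 0.4 × 0.28 / (π × 0.875²) = 0.046564. Accumulating E over each segment gives final E = 2.6546.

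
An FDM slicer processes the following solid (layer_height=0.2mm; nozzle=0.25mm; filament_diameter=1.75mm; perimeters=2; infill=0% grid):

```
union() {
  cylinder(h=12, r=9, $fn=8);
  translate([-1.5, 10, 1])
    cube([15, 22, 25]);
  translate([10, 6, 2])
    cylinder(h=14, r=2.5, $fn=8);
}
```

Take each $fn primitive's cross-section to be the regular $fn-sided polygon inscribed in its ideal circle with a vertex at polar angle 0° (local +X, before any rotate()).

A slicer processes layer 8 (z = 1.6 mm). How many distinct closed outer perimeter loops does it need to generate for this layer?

At z = 1.6 mm: the cylinder: section is a regular 8-gon, circumradius r=9; the cube at (-1.5, 10) (footprint 15×22) is included at this height; the cylinder at (10, 6) is absent (z outside [2, 16]); Taking the union: the 2 present regions are separate (no shared area or edge), so areas and boundary lengths simply add and each stays a separate island — 2 connected regions. The result has 2 disconnected regions.

2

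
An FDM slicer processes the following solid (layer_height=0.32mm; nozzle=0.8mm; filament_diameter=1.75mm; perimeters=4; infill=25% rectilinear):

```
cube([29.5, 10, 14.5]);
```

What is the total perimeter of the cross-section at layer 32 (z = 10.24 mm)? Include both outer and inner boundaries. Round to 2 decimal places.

At z = 10.24 mm: the 29.5×10 cube contributes its full rectangle (perimeter 79.00 mm). Overall, the cross-section is a single solid region. Total boundary length (outer) = 79.00 mm.

79.00 mm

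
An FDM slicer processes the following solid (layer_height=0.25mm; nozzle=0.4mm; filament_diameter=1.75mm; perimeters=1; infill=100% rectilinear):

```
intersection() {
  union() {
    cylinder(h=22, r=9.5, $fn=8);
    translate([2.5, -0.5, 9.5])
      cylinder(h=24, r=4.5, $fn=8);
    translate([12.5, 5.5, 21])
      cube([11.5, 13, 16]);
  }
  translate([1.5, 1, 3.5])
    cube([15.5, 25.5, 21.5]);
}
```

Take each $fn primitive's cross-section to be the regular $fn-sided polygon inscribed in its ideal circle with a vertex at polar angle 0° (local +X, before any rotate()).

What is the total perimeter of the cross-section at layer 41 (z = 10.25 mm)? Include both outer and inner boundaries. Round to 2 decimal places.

At z = 10.25 mm: the r=9.5 cylinder gives a regular 8-gon of circumradius 9.5 (constant along its height) (perimeter = 2·8·9.500·sin(180°/8) = 58.17 mm); the r=4.5 cylinder at (2.5, -0.5) contributes a regular 8-gon of circumradius 4.5 (perimeter = 2·8·4.500·sin(180°/8) = 27.55 mm); the cube at (12.5, 5.5) does not reach this height (z outside [21, 37]); Combining (union): the r=4.5 cylinder at (2.5, -0.5) lies entirely inside the r=9.5 cylinder, so the union is just the r=9.5 cylinder — boundary = 58.17 mm; the cube at (1.5, 1) is present — its section is the full 15.5×25.5 rectangle (perimeter 82.00 mm); After intersecting: the 15.5×25.5 cube at (1.5, 1) partially overlaps that combined region; clipping to the common part keeps 42.24 mm² — boundary = 27.30 mm. Overall, the cross-section is a single solid region. Total boundary length (outer) = 27.30 mm.

27.30 mm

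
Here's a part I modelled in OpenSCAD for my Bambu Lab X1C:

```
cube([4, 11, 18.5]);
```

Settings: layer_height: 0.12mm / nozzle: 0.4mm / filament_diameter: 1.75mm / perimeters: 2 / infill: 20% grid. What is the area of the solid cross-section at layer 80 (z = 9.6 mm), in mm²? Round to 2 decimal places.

44.00 mm²

At z = 9.6 mm: the cube (footprint 4×11) is included at this height (area 44.00 mm²). Overall, the cross-section is a single solid region. Net area = 44.00 mm².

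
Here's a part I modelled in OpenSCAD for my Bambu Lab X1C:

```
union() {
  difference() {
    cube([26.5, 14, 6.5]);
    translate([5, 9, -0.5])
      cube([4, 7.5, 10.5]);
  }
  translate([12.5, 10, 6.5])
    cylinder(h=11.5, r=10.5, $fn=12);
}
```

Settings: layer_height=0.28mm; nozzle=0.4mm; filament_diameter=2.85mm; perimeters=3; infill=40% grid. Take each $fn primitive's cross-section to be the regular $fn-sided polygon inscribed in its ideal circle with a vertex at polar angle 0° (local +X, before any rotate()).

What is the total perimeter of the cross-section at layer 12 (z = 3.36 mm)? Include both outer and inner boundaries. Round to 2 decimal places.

At z = 3.36 mm: the cube (footprint 26.5×14) is included at this height (perimeter 81.00 mm); the cube at (5, 9) (footprint 4×7.5) is included at this height (perimeter 23.00 mm); After the difference (first − rest): starting from the 26.5×14 cube, the 4×7.5 cube at (5, 9) partially overlaps it — only the 20.00 mm² overlap (of its 30.00 mm²) is removed, clipping the outline — boundary = 91.00 mm; the cylinder at (12.5, 10) is absent (z outside [6.5, 18]); Taking the union: only that combined region is present, so the union is just that shape — boundary = 91.00 mm. Overall, the cross-section is a single solid region. Total boundary length (outer) = 91.00 mm.

91.00 mm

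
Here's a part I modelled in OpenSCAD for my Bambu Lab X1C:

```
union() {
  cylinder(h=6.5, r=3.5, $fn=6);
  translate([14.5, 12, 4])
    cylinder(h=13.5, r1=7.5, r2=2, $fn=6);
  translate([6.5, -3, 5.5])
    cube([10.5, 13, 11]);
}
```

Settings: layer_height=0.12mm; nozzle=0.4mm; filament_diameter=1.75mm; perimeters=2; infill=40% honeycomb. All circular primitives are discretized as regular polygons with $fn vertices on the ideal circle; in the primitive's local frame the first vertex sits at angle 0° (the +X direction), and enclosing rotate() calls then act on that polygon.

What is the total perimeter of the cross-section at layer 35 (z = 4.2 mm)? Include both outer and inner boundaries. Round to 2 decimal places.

At z = 4.2 mm: the r=3.5 cylinder gives a regular 6-gon of circumradius 3.5 (constant along its height) (perimeter = 2·6·3.500·sin(180°/6) = 21.00 mm); the cone at (14.5, 12) (r1=7.5→r2=2) has section circumradius 7.419 here — a regular 6-gon (perimeter = 2·6·7.419·sin(180°/6) = 44.51 mm); the cube at (6.5, -3) is absent (z outside [5.5, 16.5]); Taking the union: the 2 present regions are separate (no shared area or edge), so areas and boundary lengths simply add and each stays a separate island — boundary = 65.51 mm. Overall, the cross-section has 2 separate islands. Total boundary length (outer) = 65.51 mm.

65.51 mm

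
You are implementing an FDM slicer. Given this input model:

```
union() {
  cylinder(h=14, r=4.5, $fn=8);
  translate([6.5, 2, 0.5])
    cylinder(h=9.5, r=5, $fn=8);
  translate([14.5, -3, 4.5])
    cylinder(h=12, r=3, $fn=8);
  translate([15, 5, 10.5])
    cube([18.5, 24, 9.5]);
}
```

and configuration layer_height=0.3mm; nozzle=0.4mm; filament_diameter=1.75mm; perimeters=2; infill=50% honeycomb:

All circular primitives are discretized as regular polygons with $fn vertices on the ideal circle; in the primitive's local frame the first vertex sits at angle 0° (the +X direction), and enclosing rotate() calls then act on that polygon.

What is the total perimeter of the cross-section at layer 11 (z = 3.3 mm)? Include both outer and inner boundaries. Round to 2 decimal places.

At z = 3.3 mm: the r=4.5 cylinder gives a regular 8-gon of circumradius 4.5 (constant along its height) (perimeter = 2·8·4.500·sin(180°/8) = 27.55 mm); the r=5 cylinder at (6.5, 2) gives a regular 8-gon of circumradius 5 (constant along its height) (perimeter = 2·8·5.000·sin(180°/8) = 30.61 mm); the cylinder at (14.5, -3) is not intersected at this z (z outside [4.5, 16.5]); the cube at (15, 5) is not intersected at this z (z outside [10.5, 20]); Merging all regions: the regions partially overlap (shared area 9.08 mm²), so the edge portions inside another operand are dropped and the merged outline is re-measured after clipping — boundary = 45.22 mm. Overall, the cross-section is a single solid region. Total boundary length (outer) = 45.22 mm.

45.22 mm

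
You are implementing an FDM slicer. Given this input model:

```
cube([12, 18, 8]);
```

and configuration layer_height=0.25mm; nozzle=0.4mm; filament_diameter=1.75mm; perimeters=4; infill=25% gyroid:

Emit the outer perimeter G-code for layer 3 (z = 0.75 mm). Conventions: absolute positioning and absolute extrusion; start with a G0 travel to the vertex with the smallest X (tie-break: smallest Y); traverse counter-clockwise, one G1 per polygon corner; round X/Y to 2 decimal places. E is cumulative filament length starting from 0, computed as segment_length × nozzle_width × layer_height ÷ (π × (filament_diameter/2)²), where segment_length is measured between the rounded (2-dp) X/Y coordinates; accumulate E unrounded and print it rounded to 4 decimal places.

At z = 0.75 mm: the 12×18 cube contributes its full rectangle. The outline is a single polygon with 4 vertices. Extrusion per mm of travel: 0.4 × 0.25 / (π × 0.875²) = 0.041575. Accumulating E over each segment gives final E = 2.4945.

G0 X0.00 Y0.00 Z0.75
G1 X12.00 Y0.00 E0.4989
G1 X12.00 Y18.00 E1.2473
G1 X0.00 Y18.00 E1.7462
G1 X0.00 Y0.00 E2.4945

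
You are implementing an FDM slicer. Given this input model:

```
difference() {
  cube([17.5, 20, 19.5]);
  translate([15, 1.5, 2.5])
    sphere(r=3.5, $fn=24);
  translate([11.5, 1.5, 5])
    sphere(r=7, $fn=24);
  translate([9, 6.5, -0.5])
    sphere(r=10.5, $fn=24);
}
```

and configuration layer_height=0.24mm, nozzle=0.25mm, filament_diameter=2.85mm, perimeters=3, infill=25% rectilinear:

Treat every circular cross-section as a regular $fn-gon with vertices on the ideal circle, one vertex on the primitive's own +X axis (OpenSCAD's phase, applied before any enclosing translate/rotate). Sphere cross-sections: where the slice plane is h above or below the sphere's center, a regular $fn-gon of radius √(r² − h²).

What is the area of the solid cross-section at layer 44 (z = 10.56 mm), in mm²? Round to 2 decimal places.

At z = 10.56 mm: the 17.5×20 cube contributes its full rectangle (area 350.00 mm²); the sphere at (15, 1.5) does not reach this height (|z−center|=8.060 > r=3.5); the sphere at (11.5, 1.5): section is a regular 24-gon, circumradius = √(r²−h²) = √(7²−5.56²) = 4.253 (area = (24/2)·4.253²·sin(360°/24) = 56.17 mm²); the sphere at (9, 6.5) is absent (|z−center|=11.060 > r=10.5); Taking the first minus the rest: starting from the 17.5×20 cube (350.00 mm²), the r=7 sphere at (11.5, 1.5) partially overlaps it — only the 40.50 mm² overlap (of its 56.17 mm²) is removed, clipping the outline — area = 309.50 mm². Overall, the cross-section is a single solid region. Net area = 309.50 mm².

309.50 mm²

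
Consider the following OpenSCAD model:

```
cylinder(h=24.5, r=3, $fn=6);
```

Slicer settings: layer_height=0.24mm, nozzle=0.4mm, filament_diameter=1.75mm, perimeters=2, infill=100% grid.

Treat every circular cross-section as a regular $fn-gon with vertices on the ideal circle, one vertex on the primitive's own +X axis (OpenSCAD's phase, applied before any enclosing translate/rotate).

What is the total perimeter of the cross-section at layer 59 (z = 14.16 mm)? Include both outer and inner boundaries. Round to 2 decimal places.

At z = 14.16 mm: the r=3 cylinder gives a regular 6-gon of circumradius 3 (constant along its height) (perimeter = 2·6·3.000·sin(180°/6) = 18.00 mm). Overall, the cross-section is a single solid region. Total boundary length (outer) = 18.00 mm.

18.00 mm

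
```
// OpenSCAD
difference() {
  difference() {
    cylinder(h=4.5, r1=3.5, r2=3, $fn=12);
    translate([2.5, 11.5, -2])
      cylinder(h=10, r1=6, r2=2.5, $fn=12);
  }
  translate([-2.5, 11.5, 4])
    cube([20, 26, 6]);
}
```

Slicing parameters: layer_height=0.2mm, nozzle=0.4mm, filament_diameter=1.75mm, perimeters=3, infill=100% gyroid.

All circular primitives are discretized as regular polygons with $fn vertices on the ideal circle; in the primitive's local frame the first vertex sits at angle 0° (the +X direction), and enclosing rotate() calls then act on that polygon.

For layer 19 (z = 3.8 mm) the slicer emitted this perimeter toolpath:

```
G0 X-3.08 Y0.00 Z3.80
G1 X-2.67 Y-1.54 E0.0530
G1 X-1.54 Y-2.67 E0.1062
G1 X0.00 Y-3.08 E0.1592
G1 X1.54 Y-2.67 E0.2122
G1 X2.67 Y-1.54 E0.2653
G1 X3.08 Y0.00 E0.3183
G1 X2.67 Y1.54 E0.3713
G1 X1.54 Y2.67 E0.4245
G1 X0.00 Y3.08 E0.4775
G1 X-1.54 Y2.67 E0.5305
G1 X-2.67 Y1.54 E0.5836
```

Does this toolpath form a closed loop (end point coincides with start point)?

Start point (G0): (-3.08, 0.00). End point (last G1): the path does not return to the start — open.

no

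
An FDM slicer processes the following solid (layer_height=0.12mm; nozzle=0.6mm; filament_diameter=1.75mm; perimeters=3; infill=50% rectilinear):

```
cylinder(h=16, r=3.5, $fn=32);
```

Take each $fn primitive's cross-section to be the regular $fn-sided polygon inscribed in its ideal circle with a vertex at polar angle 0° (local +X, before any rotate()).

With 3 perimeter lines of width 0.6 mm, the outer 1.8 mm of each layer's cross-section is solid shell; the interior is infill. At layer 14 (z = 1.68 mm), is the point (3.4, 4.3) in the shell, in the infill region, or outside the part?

outside

At z = 1.68 mm: the r=3.5 cylinder contributes a regular 32-gon of circumradius 3.5. Overall, the cross-section is a single solid region. The nearest boundary edge runs (2.47, 2.47)→(1.94, 2.91); distance from the point to it = 2.00 mm. The point is not inside any of the regions above, so it lies outside the cross-section (2.00 mm from the nearest boundary).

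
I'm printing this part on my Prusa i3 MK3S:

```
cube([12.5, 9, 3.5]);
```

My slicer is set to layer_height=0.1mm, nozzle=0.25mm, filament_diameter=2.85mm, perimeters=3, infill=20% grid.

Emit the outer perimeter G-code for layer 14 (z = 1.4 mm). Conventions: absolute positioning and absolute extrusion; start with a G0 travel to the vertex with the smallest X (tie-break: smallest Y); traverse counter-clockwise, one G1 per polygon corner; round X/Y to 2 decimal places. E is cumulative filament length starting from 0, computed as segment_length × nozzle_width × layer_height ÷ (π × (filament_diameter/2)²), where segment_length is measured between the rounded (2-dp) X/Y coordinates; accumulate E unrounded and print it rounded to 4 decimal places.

At z = 1.4 mm: the cube is present — its section is the full 12.5×9 rectangle. The outline is a single polygon with 4 vertices. Extrusion per mm of travel: 0.25 × 0.1 / (π × 1.425²) = 0.003919. Accumulating E over each segment gives final E = 0.1685.

G0 X0.00 Y0.00 Z1.40
G1 X12.50 Y0.00 E0.0490
G1 X12.50 Y9.00 E0.0843
G1 X0.00 Y9.00 E0.1332
G1 X0.00 Y0.00 E0.1685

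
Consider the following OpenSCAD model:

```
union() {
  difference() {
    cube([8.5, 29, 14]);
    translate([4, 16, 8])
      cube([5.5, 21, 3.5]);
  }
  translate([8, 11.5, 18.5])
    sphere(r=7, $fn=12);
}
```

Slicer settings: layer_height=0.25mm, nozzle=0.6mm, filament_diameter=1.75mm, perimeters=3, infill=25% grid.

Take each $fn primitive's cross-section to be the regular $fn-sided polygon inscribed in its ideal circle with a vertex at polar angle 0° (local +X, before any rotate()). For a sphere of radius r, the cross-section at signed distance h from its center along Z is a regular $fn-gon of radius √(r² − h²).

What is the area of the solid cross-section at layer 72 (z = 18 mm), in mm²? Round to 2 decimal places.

At z = 18 mm: the cube does not reach this height (z outside [0, 14]); the cube at (4, 16) is absent (z outside [8, 11.5]); After the difference (first − rest): the first operand is absent here, so nothing remains; the r=7 sphere at (8, 11.5) contributes a regular 12-gon of circumradius √(7²−0.5²) = 6.982 (area = (12/2)·6.982²·sin(360°/12) = 146.25 mm²); Taking the union: only the r=7 sphere at (8, 11.5) is present, so the union is just that shape — area = 146.25 mm². Overall, the cross-section is a single solid region. Net area = 146.25 mm².

146.25 mm²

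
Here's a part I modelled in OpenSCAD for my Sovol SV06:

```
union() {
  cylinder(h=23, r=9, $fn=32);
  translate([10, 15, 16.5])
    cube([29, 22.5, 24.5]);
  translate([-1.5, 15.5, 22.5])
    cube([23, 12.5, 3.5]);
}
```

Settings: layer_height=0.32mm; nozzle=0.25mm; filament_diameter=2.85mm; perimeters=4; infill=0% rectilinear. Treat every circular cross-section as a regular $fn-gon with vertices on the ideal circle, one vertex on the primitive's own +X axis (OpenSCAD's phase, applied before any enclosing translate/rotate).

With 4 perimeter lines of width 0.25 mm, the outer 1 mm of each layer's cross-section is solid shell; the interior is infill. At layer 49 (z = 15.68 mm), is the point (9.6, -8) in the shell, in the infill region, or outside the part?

outside

At z = 15.68 mm: the r=9 cylinder contributes a regular 32-gon of circumradius 9; the cube at (10, 15) is absent (z outside [16.5, 41]); the cube at (-1.5, 15.5) is absent (z outside [22.5, 26]); Combining (union): only the r=9 cylinder is present, so the union is just that shape — 1 connected region. Overall, the cross-section is a single solid region. The nearest boundary edge runs (6.36, -6.36)→(7.48, -5.00); distance from the point to it = 3.54 mm. The point is not inside any of the regions above, so it lies outside the cross-section (3.54 mm from the nearest boundary).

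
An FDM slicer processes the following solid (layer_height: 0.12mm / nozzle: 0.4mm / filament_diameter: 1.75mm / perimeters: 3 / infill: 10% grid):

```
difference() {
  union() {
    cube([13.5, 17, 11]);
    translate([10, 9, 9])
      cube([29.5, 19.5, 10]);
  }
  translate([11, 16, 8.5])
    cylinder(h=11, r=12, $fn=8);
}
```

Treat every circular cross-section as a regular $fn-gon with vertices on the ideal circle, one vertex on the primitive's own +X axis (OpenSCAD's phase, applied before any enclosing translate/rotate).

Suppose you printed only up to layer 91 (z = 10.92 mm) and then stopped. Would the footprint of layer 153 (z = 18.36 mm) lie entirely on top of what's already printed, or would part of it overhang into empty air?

Compare the two slices. At z = 10.92: the 13.5×17 cube contributes its full rectangle (area 229.50 mm²); the 29.5×19.5 cube at (10, 9) contributes its full rectangle (area 575.25 mm²); Merging all regions: the regions partially overlap — summed areas 804.75 mm² minus the doubly-counted overlap 28.00 mm² gives 776.75 mm² — area = 776.75 mm²; the r=12 cylinder at (11, 16) gives a regular 8-gon of circumradius 12 (constant along its height) (area = (8/2)·12.000²·sin(360°/8) = 407.29 mm²); Subtracting the remaining from the first: starting from the result so far (776.75 mm²), the r=12 cylinder at (11, 16) partially overlaps it — only the 309.29 mm² overlap (of its 407.29 mm²) is removed, clipping the outline — area = 467.46 mm². At z = 18.36: the cube is not intersected at this z (z outside [0, 11]); the cube at (10, 9) (footprint 29.5×19.5) is included at this height (area 575.25 mm²); Merging all regions: only the 29.5×19.5 cube at (10, 9) is present, so the union is just that shape — area = 575.25 mm²; the r=12 cylinder at (11, 16) contributes a regular 8-gon of circumradius 12 (area = (8/2)·12.000²·sin(360°/8) = 407.29 mm²); After the difference (first − rest): starting from the result so far (575.25 mm²), the r=12 cylinder at (11, 16) partially overlaps it — only the 194.47 mm² overlap (of its 407.29 mm²) is removed, clipping the outline — area = 380.78 mm². Checking containment: the cross-section at z = 18.36 is a subset of the cross-section at z = 10.92.

entirely on top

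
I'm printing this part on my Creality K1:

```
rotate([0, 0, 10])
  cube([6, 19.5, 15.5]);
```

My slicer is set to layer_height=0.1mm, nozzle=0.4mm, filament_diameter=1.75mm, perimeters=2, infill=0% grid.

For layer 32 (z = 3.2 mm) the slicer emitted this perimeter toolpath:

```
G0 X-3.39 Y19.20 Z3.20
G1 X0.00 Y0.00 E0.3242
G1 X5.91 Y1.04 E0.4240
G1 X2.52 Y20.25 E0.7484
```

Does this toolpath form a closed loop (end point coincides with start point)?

Start point (G0): (-3.39, 19.20). End point (last G1): the path does not return to the start — open.

no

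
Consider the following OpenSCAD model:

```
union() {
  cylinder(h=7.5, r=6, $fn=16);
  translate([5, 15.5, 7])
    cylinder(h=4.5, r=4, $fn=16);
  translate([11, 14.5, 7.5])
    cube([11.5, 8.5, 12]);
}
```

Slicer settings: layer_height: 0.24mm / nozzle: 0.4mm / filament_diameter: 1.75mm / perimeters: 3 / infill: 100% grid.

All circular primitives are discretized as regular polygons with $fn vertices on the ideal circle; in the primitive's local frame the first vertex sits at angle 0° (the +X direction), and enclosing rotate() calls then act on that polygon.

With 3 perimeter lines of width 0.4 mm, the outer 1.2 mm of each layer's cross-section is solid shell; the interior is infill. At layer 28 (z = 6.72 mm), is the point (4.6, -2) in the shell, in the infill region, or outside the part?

shell

At z = 6.72 mm: the r=6 cylinder gives a regular 16-gon of circumradius 6 (constant along its height); the cylinder at (5, 15.5) is absent (z outside [7, 11.5]); the cube at (11, 14.5) does not reach this height (z outside [7.5, 19.5]); Taking the union: only the r=6 cylinder is present, so the union is just that shape — 1 connected region. Overall, the cross-section is a single solid region. The nearest boundary edge runs (4.24, -4.24)→(5.54, -2.30); distance from the point to it = 0.95 mm. The point is inside the cross-section, 0.95 mm from the nearest boundary — within the 1.2 mm shell band (3 × 0.4).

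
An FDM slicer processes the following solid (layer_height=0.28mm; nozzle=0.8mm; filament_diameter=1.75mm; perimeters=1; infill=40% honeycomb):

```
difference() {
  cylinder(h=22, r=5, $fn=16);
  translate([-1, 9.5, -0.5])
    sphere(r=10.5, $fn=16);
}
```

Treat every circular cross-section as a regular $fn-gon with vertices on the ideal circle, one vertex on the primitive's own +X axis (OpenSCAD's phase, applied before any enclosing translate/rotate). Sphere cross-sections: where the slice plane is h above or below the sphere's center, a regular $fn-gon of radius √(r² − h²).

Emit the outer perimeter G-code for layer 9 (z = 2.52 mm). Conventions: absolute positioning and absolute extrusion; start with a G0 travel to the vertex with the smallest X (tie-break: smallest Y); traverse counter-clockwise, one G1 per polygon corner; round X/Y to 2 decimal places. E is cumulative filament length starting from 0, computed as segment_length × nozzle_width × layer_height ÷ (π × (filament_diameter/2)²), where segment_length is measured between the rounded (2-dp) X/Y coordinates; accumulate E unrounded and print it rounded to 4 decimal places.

At z = 2.52 mm: the r=5 cylinder gives a regular 16-gon of circumradius 5 (constant along its height); the r=10.5 sphere at (-1, 9.5) contributes a regular 16-gon of circumradius √(10.5²−3.02²) = 10.056; Taking the first minus the rest: starting from the r=5 cylinder, the r=10.5 sphere at (-1, 9.5) partially overlaps it — only the 37.81 mm² overlap (of its 309.60 mm²) is removed, clipping the outline — 1 connected region. The outline is a single polygon with 14 vertices. Extrusion per mm of travel: 0.8 × 0.28 / (π × 0.875²) = 0.093128. Accumulating E over each segment gives final E = 2.5674.

G0 X-5.00 Y0.00 Z2.52
G1 X-4.62 Y-1.91 E0.1814
G1 X-3.54 Y-3.54 E0.3635
G1 X-1.91 Y-4.62 E0.5456
G1 X0.00 Y-5.00 E0.7269
G1 X1.91 Y-4.62 E0.9083
G1 X3.54 Y-3.54 E1.0904
G1 X4.62 Y-1.91 E1.2725
G1 X5.00 Y0.00 E1.4538
G1 X4.71 Y1.45 E1.5915
G1 X2.85 Y0.21 E1.7997
G1 X-1.00 Y-0.56 E2.1654
G1 X-4.85 Y0.21 E2.5310
G1 X-4.95 Y0.27 E2.5419
G1 X-5.00 Y0.00 E2.5674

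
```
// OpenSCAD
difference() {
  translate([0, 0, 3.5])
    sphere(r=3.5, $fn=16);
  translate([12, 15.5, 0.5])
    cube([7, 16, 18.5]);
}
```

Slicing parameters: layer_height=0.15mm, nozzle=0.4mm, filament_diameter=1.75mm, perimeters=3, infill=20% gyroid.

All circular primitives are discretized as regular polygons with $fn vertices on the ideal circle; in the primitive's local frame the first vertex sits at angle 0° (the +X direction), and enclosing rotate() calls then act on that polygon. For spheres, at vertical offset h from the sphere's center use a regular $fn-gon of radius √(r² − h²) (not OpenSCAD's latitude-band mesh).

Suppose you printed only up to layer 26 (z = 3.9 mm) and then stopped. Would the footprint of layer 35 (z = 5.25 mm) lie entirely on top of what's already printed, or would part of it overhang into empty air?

entirely on top

Compare the two slices. At z = 3.9: the r=3.5 sphere contributes a regular 16-gon of circumradius √(3.5²−0.4²) = 3.477 (area = (16/2)·3.477²·sin(360°/16) = 37.01 mm²); the cube at (12, 15.5) is present — its section is the full 7×16 rectangle (area 112.00 mm²); Taking the first minus the rest: starting from the r=3.5 sphere (37.01 mm²), the 7×16 cube at (12, 15.5) misses the remaining region (no effect) — area = 37.01 mm². At z = 5.25: the sphere: section is a regular 16-gon, circumradius = √(r²−h²) = √(3.5²−1.75²) = 3.031 (area = (16/2)·3.031²·sin(360°/16) = 28.13 mm²); the cube at (12, 15.5) is present — its section is the full 7×16 rectangle (area 112.00 mm²); Taking the first minus the rest: starting from the r=3.5 sphere (28.13 mm²), the 7×16 cube at (12, 15.5) misses the remaining region (no effect) — area = 28.13 mm². Checking containment: the cross-section at z = 5.25 is a subset of the cross-section at z = 3.9.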